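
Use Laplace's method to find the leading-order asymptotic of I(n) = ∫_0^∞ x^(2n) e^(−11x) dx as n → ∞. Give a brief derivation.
I(n) ~ (sqrt(2π·2n) / 11) · (2n/(11e))^(2n)

Write the integrand as exp(2n ln x − 11x) and set f(x) = 2n ln x − 11x. Then f'(x) = 2n/x − 11 = 0 at x* = 2n/11, and f''(x*) = −2n/x*^2 = −11^2/(2n). Laplace's method (interior maximum) gives
  I(n) ~ e^(f(x*)) · sqrt(2π / |f''(x*)|)
        = exp(2n ln(2n/11) − 2n) · sqrt(2π · 2n / 11^2)
        = (2n/11)^(2n) e^(−2n) · sqrt(2π·2n) / 11
        = (sqrt(2π·2n) / 11) · (2n/(11e))^(2n).
This matches Γ(2n+1)/11^(2n+1) with Stirling applied to Γ.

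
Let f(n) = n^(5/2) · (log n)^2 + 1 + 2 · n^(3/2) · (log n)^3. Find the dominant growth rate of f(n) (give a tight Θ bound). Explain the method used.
f(n) ∈ Θ(n^(5/2) · (log n)^2)

Compare the terms by growth order. For large n, n^a · (log n)^b dominates n^a' · (log n)^b' iff a > a', or (a = a' and b > b'). Ranking the 3 terms shows the dominant one is n^(5/2) · (log n)^2. Hence f(n) ∈ Θ(n^(5/2) · (log n)^2).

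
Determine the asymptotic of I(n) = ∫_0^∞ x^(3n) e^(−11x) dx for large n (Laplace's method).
I(n) ~ (sqrt(2π·3n) / 11) · (3n/(11e))^(3n)

Write the integrand as exp(3n ln x − 11x) and set f(x) = 3n ln x − 11x. Then f'(x) = 3n/x − 11 = 0 at x* = 3n/11, and f''(x*) = −3n/x*^2 = −11^2/(3n). Laplace's method (interior maximum) gives
  I(n) ~ e^(f(x*)) · sqrt(2π / |f''(x*)|)
        = exp(3n ln(3n/11) − 3n) · sqrt(2π · 3n / 11^2)
        = (3n/11)^(3n) e^(−3n) · sqrt(2π·3n) / 11
        = (sqrt(2π·3n) / 11) · (3n/(11e))^(3n).
This matches Γ(3n+1)/11^(3n+1) with Stirling applied to Γ.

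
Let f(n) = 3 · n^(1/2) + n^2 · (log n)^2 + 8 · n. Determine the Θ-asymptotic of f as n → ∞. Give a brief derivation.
f(n) ∈ Θ(n^2 · (log n)^2)

Compare the terms by growth order. For large n, n^a · (log n)^b dominates n^a' · (log n)^b' iff a > a', or (a = a' and b > b'). Ranking the 3 terms shows the dominant one is n^2 · (log n)^2. Hence f(n) ∈ Θ(n^2 · (log n)^2).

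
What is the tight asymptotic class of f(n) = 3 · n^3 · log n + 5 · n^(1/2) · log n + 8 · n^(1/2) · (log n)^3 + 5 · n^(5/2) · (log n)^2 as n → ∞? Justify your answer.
f(n) ∈ Θ(n^3 · log n)

Compare the terms by growth order. For large n, n^a · (log n)^b dominates n^a' · (log n)^b' iff a > a', or (a = a' and b > b'). Ranking the 4 terms shows the dominant one is 3 · n^3 · log n. Hence f(n) ∈ Θ(n^3 · log n).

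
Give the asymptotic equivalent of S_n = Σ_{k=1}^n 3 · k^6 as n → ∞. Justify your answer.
S_n ~ 3 · n^7 / 7

By integral comparison (Euler-Maclaurin), Σ_{k=1}^n 3 · k^6 = 3 · ∫_0^n x^6 dx + O(n^6) = 3 · n^7/7 + O(n^6). (Equivalently, Faulhaber's formula gives the same leading term.)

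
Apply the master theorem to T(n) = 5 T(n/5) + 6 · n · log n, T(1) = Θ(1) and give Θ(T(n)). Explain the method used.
T(n) = Θ(n · (log n)^2)

Here log_5 5 = 1 and f(n) = 6 · n · log n = Θ(n^(log_5 5) · (log n)^1). This is the extended Case 2 of the master theorem (f matches the critical exponent up to log factors), giving T(n) = Θ(n^(log_5 5) · (log n)^(1+1)) = Θ(n · (log n)^2).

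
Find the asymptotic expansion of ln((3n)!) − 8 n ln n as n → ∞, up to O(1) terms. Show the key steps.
ln((3n)!) − 8 n ln n = −5 n ln n + 3(ln 3 − 1) n + (1/2) ln(2π·3n) + O(1/n)

Stirling: ln((3n)!) = 3n ln(3n) − 3n + (1/2) ln(2π·3n) + O(1/n).
Expand 3n ln(3n) = 3n (ln n + ln 3) = 3n ln n + 3n ln 3.
Subtract 8n ln n: leading term is (3 − 8) n ln n = −5 n ln n. The next term is 3n ln 3 − 3n = 3(ln 3 − 1) n. Then the (1/2) ln(2π·3n) correction.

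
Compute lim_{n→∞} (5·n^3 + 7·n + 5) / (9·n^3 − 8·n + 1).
lim = 5/9

For large n the leading n^3 terms dominate both numerator and denominator. Dividing top and bottom by n^3, every other term tends to 0, leaving 5/9.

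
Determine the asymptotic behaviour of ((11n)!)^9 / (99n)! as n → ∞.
((11n)!)^9/(99n)! ~ ((2π·11n)^(8/2) / 3) · 9^(−9·11n)  →  0

Write N = 11n. Stirling: N! ~ sqrt(2π N)(N/e)^N and (9N)! ~ sqrt(2π·9N)·(9N/e)^(9N).
  (N!)^9/(9N)! ~ (2π N)^(9/2) (N/e)^(9N) / [sqrt(2π·9N) (9N/e)^(9N)]
     = (2π N)^(9/2) / sqrt(2π·9N) · (N/(9N))^(9N)
     = (2π N)^((9−1)/2) / 3 · 9^(−9N).
Since 9^9 > 1, the factor 9^(−9N) decays exponentially, so the ratio → 0. Substituting N = 11n gives the stated form.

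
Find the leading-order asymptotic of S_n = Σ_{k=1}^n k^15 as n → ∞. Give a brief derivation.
S_n ~ n^16 / 16

By integral comparison (Euler-Maclaurin), Σ_{k=1}^n k^15 = ∫_0^n x^15 dx + O(n^15) = n^16/16 + O(n^15). (Equivalently, Faulhaber's formula gives the same leading term.)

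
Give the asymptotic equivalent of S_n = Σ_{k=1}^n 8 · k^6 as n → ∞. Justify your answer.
S_n ~ 8 · n^7 / 7

By integral comparison (Euler-Maclaurin), Σ_{k=1}^n 8 · k^6 = 8 · ∫_0^n x^6 dx + O(n^6) = 8 · n^7/7 + O(n^6). (Equivalently, Faulhaber's formula gives the same leading term.)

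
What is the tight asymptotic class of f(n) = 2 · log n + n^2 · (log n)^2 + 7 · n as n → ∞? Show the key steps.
f(n) ∈ Θ(n^2 · (log n)^2)

Compare the terms by growth order. For large n, n^a · (log n)^b dominates n^a' · (log n)^b' iff a > a', or (a = a' and b > b'). Ranking the 3 terms shows the dominant one is n^2 · (log n)^2. Hence f(n) ∈ Θ(n^2 · (log n)^2).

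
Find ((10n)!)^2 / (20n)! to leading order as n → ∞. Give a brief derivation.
((10n)!)^2/(20n)! ~ ((2π·10n)^(1/2) / sqrt(2)) · 2^(−2·10n)  →  0

Write N = 10n. Stirling: N! ~ sqrt(2π N)(N/e)^N and (2N)! ~ sqrt(2π·2N)·(2N/e)^(2N).
  (N!)^2/(2N)! ~ (2π N)^(2/2) (N/e)^(2N) / [sqrt(2π·2N) (2N/e)^(2N)]
     = (2π N)^(2/2) / sqrt(2π·2N) · (N/(2N))^(2N)
     = (2π N)^((2−1)/2) / sqrt(2) · 2^(−2N).
Since 2^2 > 1, the factor 2^(−2N) decays exponentially, so the ratio → 0. Substituting N = 10n gives the stated form.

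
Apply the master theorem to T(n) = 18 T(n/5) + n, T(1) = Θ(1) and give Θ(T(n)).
T(n) = Θ(n^(log_5 18))

Master theorem: compare f(n) = n to n^(log_5 18) where log_5 18 ≈ 1.796. Since 1 < log_5 18, we have f(n) = O(n^(log_5 18 − ε)) for some ε > 0 — Case 1. Hence T(n) = Θ(n^(log_5 18)).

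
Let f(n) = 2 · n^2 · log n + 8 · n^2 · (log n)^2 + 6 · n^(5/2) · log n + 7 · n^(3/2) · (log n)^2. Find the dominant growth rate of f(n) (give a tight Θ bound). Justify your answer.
f(n) ∈ Θ(n^(5/2) · log n)

Compare the terms by growth order. For large n, n^a · (log n)^b dominates n^a' · (log n)^b' iff a > a', or (a = a' and b > b'). Ranking the 4 terms shows the dominant one is 6 · n^(5/2) · log n. Hence f(n) ∈ Θ(n^(5/2) · log n).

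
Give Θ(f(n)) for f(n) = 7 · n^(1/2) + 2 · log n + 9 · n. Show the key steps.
f(n) ∈ Θ(n)

Compare the terms by growth order. For large n, n^a · (log n)^b dominates n^a' · (log n)^b' iff a > a', or (a = a' and b > b'). Ranking the 3 terms shows the dominant one is 9 · n. Hence f(n) ∈ Θ(n).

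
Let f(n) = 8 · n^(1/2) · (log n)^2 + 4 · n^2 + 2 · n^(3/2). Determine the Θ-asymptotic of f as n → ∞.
f(n) ∈ Θ(n^2)

Compare the terms by growth order. For large n, n^a · (log n)^b dominates n^a' · (log n)^b' iff a > a', or (a = a' and b > b'). Ranking the 3 terms shows the dominant one is 4 · n^2. Hence f(n) ∈ Θ(n^2).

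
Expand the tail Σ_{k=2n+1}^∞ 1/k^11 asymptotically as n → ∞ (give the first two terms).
Σ_{k>2n} 1/k^11 = 1/(10 · (2n)^10) − 1/(2 · (2n)^11) + O(1/(2n)^12)

Compare to the integral: ∫_{2n}^∞ x^(−11) dx = [−x^(−10)/10]_{2n}^∞ = 1/((11−1)·(2n)^10). The Euler-Maclaurin correction adds −f(2n)/2 = −1/(2·(2n)^11). Euler-Maclaurin then gives
  Σ_{k>2n} 1/k^11 = ∫_{2n}^∞ dx/x^11 − 1/(2·(2n)^11) + O(1/(2n)^12).
(Equivalently this is ζ(11) − Σ_{k≤2n} 1/k^11.)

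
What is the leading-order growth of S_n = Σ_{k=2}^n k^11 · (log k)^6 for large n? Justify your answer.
S_n ~ n^12 · (log n)^6 / 12

By integral comparison, S_n = ∫_1^n x^11 · (log x)^6 dx + O(n^11 · (log n)^6). For the integral, the leading term of ∫_1^n x^11 (log x)^6 dx is n^12/12 · (log n)^6 (by repeated integration by parts; each step lowers the log-exponent and produces a relatively O(1/log n) correction). Hence S_n ~ n^12 · (log n)^6 / 12.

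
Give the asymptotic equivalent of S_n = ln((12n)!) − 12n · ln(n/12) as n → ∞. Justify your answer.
S_n ~ 12n · (ln 144 − 1) + O(ln n)

Stirling: ln((12n)!) = 12n ln(12n) − 12n + O(ln n).
  S_n = 12n ln(12n) − 12n − 12n ln(n/12) + O(ln n)
      = 12n ln(12n) − 12n ln n + 12n ln 12 − 12n + O(ln n)
      = 12n ln 12 + 12n ln 12 − 12n + O(ln n)
      = 12n (ln 144 − 1) + O(ln n).
Numerically ln(144) − 1 ≈ 3.9698.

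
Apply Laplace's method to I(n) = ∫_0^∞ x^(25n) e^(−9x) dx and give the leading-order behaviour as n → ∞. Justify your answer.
I(n) ~ (sqrt(2π·25n) / 9) · (25n/(9e))^(25n)

Write the integrand as exp(25n ln x − 9x) and set f(x) = 25n ln x − 9x. Then f'(x) = 25n/x − 9 = 0 at x* = 25n/9, and f''(x*) = −25n/x*^2 = −9^2/(25n). Laplace's method (interior maximum) gives
  I(n) ~ e^(f(x*)) · sqrt(2π / |f''(x*)|)
        = exp(25n ln(25n/9) − 25n) · sqrt(2π · 25n / 9^2)
        = (25n/9)^(25n) e^(−25n) · sqrt(2π·25n) / 9
        = (sqrt(2π·25n) / 9) · (25n/(9e))^(25n).
This matches Γ(25n+1)/9^(25n+1) with Stirling applied to Γ.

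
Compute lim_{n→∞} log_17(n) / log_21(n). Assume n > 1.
lim = ln(21) / ln(17) = log_17(21)

Change of base: log_17(n) = ln n / ln 17 and log_21(n) = ln n / ln 21. The ratio is (ln n / ln 17) · (ln 21 / ln n) = ln 21 / ln 17, a constant independent of n. So the limit is ln 21 / ln 17 = log_17(21).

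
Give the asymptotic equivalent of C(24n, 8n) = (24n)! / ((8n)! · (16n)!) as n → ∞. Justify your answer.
C(24n, 8n) ~ (27/4)^(8n) · sqrt(3/(4π·8n))

Write N = 8n. Apply Stirling to each factorial:
  (3N)! ~ sqrt(2π·3N) · (3N/e)^(3N),
  N! ~ sqrt(2π N) · (N/e)^N,
  (2N)! ~ sqrt(2π·2N) · (2N/e)^(2N).
The exponential factors combine to (3N)^(3N) / (N^N · (2N)^(2N)) = 3^(3N)/2^(2N) = (3^3/2^2)^N = (27/4)^N.
The square-root prefactors combine to sqrt(2π·3N) / (sqrt(2π N)·sqrt(2π·2N)) = sqrt(3 / (2π·2·N)) = sqrt(3/(4π·8n)).
Substituting N = 8n: C(24n, 8n) ~ (27/4)^(8n) · sqrt(3/(4π·8n)).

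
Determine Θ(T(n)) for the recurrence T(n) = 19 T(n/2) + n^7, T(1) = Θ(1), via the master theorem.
T(n) = Θ(n^7)

log_2 19 ≈ 4.248. f(n) = n^7 dominates n^(log_2 19) since 7 > 4.248, and the regularity condition a·f(n/b) = 19·(n/2)^7 = (19/128)·n^7 ≤ c·f(n) holds with c = 19/128 ≈ 0.148 < 1. So this is Case 3: T(n) = Θ(f(n)) = Θ(n^7).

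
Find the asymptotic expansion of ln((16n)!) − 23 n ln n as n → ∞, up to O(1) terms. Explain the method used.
ln((16n)!) − 23 n ln n = −7 n ln n + 16(ln 16 − 1) n + (1/2) ln(2π·16n) + O(1/n)

Stirling: ln((16n)!) = 16n ln(16n) − 16n + (1/2) ln(2π·16n) + O(1/n).
Expand 16n ln(16n) = 16n (ln n + ln 16) = 16n ln n + 16n ln 16.
Subtract 23n ln n: leading term is (16 − 23) n ln n = −7 n ln n. The next term is 16n ln 16 − 16n = 16(ln 16 − 1) n. Then the (1/2) ln(2π·16n) correction.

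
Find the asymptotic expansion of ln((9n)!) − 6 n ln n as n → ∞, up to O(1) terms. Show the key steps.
ln((9n)!) − 6 n ln n = 3 n ln n + 9(ln 9 − 1) n + (1/2) ln(2π·9n) + O(1/n)

Stirling: ln((9n)!) = 9n ln(9n) − 9n + (1/2) ln(2π·9n) + O(1/n).
Expand 9n ln(9n) = 9n (ln n + ln 9) = 9n ln n + 9n ln 9.
Subtract 6n ln n: leading term is (9 − 6) n ln n = 3 n ln n. The next term is 9n ln 9 − 9n = 9(ln 9 − 1) n. Then the (1/2) ln(2π·9n) correction.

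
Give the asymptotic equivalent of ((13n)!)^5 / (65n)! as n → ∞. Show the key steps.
((13n)!)^5/(65n)! ~ ((2π·13n)^(4/2) / sqrt(5)) · 5^(−5·13n)  →  0

Write N = 13n. Stirling: N! ~ sqrt(2π N)(N/e)^N and (5N)! ~ sqrt(2π·5N)·(5N/e)^(5N).
  (N!)^5/(5N)! ~ (2π N)^(5/2) (N/e)^(5N) / [sqrt(2π·5N) (5N/e)^(5N)]
     = (2π N)^(5/2) / sqrt(2π·5N) · (N/(5N))^(5N)
     = (2π N)^((5−1)/2) / sqrt(5) · 5^(−5N).
Since 5^5 > 1, the factor 5^(−5N) decays exponentially, so the ratio → 0. Substituting N = 13n gives the stated form.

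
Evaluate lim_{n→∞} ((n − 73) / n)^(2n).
lim = e^(−146)

Rewrite as (1 − 73/n)^(2n). By the standard limit (1 + x/n)^n → e^x, we have (1 − 73/n)^n → e^(−73), and raising to the 2nd power gives e^(−146).
More precisely, ln[(1 − 73/n)^(2n)] = 2n · ln(1 − 73/n) = 2n · (-73/n + O(1/n^2)) = -146 + O(1/n) → -146.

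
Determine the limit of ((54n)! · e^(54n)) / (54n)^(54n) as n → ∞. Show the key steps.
lim = ∞

Stirling: (54n)! ~ sqrt(2π·54n) · (54n/e)^(54n). Hence
  (54n)! · e^(54n) / (54n)^(54n) ~ sqrt(2π·54n) = sqrt(2π·54) · sqrt(n) → ∞.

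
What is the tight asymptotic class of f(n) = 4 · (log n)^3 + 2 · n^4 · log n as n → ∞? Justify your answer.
f(n) ∈ Θ(n^4 · log n)

Compare the terms by growth order. For large n, n^a · (log n)^b dominates n^a' · (log n)^b' iff a > a', or (a = a' and b > b'). Ranking the 2 terms shows the dominant one is 2 · n^4 · log n. Hence f(n) ∈ Θ(n^4 · log n).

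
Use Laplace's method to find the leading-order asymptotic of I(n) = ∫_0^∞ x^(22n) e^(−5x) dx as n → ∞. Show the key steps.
I(n) ~ (sqrt(2π·22n) / 5) · (22n/(5e))^(22n)

Write the integrand as exp(22n ln x − 5x) and set f(x) = 22n ln x − 5x. Then f'(x) = 22n/x − 5 = 0 at x* = 22n/5, and f''(x*) = −22n/x*^2 = −5^2/(22n). Laplace's method (interior maximum) gives
  I(n) ~ e^(f(x*)) · sqrt(2π / |f''(x*)|)
        = exp(22n ln(22n/5) − 22n) · sqrt(2π · 22n / 5^2)
        = (22n/5)^(22n) e^(−22n) · sqrt(2π·22n) / 5
        = (sqrt(2π·22n) / 5) · (22n/(5e))^(22n).
This matches Γ(22n+1)/5^(22n+1) with Stirling applied to Γ.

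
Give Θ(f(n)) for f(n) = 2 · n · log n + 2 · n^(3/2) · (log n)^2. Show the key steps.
f(n) ∈ Θ(n^(3/2) · (log n)^2)

Compare the terms by growth order. For large n, n^a · (log n)^b dominates n^a' · (log n)^b' iff a > a', or (a = a' and b > b'). Ranking the 2 terms shows the dominant one is 2 · n^(3/2) · (log n)^2. Hence f(n) ∈ Θ(n^(3/2) · (log n)^2).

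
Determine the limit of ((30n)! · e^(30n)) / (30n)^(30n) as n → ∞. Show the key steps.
lim = ∞

Stirling: (30n)! ~ sqrt(2π·30n) · (30n/e)^(30n). Hence
  (30n)! · e^(30n) / (30n)^(30n) ~ sqrt(2π·30n) = sqrt(2π·30) · sqrt(n) → ∞.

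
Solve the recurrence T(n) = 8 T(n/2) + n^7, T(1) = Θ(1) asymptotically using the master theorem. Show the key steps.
T(n) = Θ(n^7)

log_2 8 ≈ 3.000. f(n) = n^7 dominates n^(log_2 8) since 7 > 3.000, and the regularity condition a·f(n/b) = 8·(n/2)^7 = (8/128)·n^7 ≤ c·f(n) holds with c = 8/128 ≈ 0.0625 < 1. So this is Case 3: T(n) = Θ(f(n)) = Θ(n^7).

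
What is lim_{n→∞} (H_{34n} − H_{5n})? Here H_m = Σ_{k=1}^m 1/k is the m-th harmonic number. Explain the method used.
lim = ln(34/5)

Euler-Maclaurin gives H_m = ln m + γ + 1/(2m) + O(1/m^2). The γ and O(1/m) terms cancel in the difference:
  H_{34n} − H_{5n} = ln(34n) − ln(5n) + O(1/n) = ln(34/5) + O(1/n).
Hence the limit is ln(34/5).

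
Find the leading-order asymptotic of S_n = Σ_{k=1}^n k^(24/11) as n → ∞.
S_n ~ (11/35) · n^(35/11)

Integral comparison: Σ_{k=1}^n k^(24/11) = ∫_0^n x^(24/11) dx + O(n^(24/11)). The integral is n^(1 + 24/11) / (1 + 24/11) = n^((24+11)/11) / ((24+11)/11) = (11/35) · n^(35/11).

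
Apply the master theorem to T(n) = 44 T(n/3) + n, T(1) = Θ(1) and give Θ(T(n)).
T(n) = Θ(n^(log_3 44))

Master theorem: compare f(n) = n to n^(log_3 44) where log_3 44 ≈ 3.445. Since 1 < log_3 44, we have f(n) = O(n^(log_3 44 − ε)) for some ε > 0 — Case 1. Hence T(n) = Θ(n^(log_3 44)).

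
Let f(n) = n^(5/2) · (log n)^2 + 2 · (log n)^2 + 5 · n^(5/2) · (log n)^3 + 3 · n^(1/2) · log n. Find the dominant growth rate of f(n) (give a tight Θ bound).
f(n) ∈ Θ(n^(5/2) · (log n)^3)

Compare the terms by growth order. For large n, n^a · (log n)^b dominates n^a' · (log n)^b' iff a > a', or (a = a' and b > b'). Ranking the 4 terms shows the dominant one is 5 · n^(5/2) · (log n)^3. Hence f(n) ∈ Θ(n^(5/2) · (log n)^3).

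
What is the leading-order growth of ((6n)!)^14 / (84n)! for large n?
((6n)!)^14/(84n)! ~ ((2π·6n)^(13/2) / sqrt(14)) · 14^(−14·6n)  →  0

Write N = 6n. Stirling: N! ~ sqrt(2π N)(N/e)^N and (14N)! ~ sqrt(2π·14N)·(14N/e)^(14N).
  (N!)^14/(14N)! ~ (2π N)^(14/2) (N/e)^(14N) / [sqrt(2π·14N) (14N/e)^(14N)]
     = (2π N)^(14/2) / sqrt(2π·14N) · (N/(14N))^(14N)
     = (2π N)^((14−1)/2) / sqrt(14) · 14^(−14N).
Since 14^14 > 1, the factor 14^(−14N) decays exponentially, so the ratio → 0. Substituting N = 6n gives the stated form.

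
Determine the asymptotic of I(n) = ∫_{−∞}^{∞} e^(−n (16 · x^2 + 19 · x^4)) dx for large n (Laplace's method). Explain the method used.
I(n) ~ sqrt(π/(16n))

φ(x) = 16 · x^2 + 19 · x^4 has its unique global minimum at x* = 0 (since φ'(x) = 32x + 76x^3 = 0 only at x = 0 for real x with both coefficients positive, and φ → ∞ as |x| → ∞). At x* = 0, φ(0) = 0 and φ''(0) = 32. Laplace's method then gives
  I(n) ~ sqrt(2π / (n · φ''(0))) · e^(−n φ(0)) = sqrt(2π / (32n)) = sqrt(π/(16n)).
The 19 · x^4 term contributes only at subleading order (an O(1/n) relative correction).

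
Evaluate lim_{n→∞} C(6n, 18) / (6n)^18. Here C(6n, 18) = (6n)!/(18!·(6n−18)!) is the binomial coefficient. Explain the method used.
lim = 1/18! = 1/6402373705728000

With N = 6n → ∞: C(N, 18) / N^18 = [N(N−1)…(N−17)] / (18! · N^18) = (1/18!) · 1 · (1 − 1/(6n)) · … · (1 − 17/(6n)). Each factor → 1 as N → ∞, so the limit is 1/18! = 1/6402373705728000.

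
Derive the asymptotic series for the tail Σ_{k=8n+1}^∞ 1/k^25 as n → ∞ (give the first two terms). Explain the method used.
Σ_{k>8n} 1/k^25 = 1/(24 · (8n)^24) − 1/(2 · (8n)^25) + O(1/(8n)^26)

Compare to the integral: ∫_{8n}^∞ x^(−25) dx = [−x^(−24)/24]_{8n}^∞ = 1/((25−1)·(8n)^24). The Euler-Maclaurin correction adds −f(8n)/2 = −1/(2·(8n)^25). Euler-Maclaurin then gives
  Σ_{k>8n} 1/k^25 = ∫_{8n}^∞ dx/x^25 − 1/(2·(8n)^25) + O(1/(8n)^26).
(Equivalently this is ζ(25) − Σ_{k≤8n} 1/k^25.)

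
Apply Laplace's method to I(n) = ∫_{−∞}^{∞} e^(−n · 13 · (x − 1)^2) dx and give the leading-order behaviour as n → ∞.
I(n) = sqrt(π/(13n))

Here φ(x) = 13 · (x − 1)^2 has its unique minimum at x* = 1 with φ(x*) = 0 and φ''(x*) = 26. Laplace's method gives
  I(n) ~ e^(−n φ(x*)) · sqrt(2π / (n · φ''(x*))) = sqrt(2π / (26n)) = sqrt(π/(13n)).
This is exact: substituting u = (x − 1)·sqrt(13n) gives I(n) = (1/sqrt(13n)) ∫_{−∞}^{∞} e^(−u^2) du = sqrt(π/(13n)).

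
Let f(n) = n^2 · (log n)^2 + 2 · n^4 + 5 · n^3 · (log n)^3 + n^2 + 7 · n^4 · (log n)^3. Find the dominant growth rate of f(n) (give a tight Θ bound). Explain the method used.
f(n) ∈ Θ(n^4 · (log n)^3)

Compare the terms by growth order. For large n, n^a · (log n)^b dominates n^a' · (log n)^b' iff a > a', or (a = a' and b > b'). Ranking the 5 terms shows the dominant one is 7 · n^4 · (log n)^3. Hence f(n) ∈ Θ(n^4 · (log n)^3).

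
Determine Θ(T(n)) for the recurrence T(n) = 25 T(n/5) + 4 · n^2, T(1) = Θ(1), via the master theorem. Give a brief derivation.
T(n) = Θ(n^2 log n)

log_5 25 = 2, and f(n) = 4 · n^2 = Θ(n^(log_5 25)). This is Case 2 of the master theorem: T(n) = Θ(f(n) · log n) = Θ(n^2 log n).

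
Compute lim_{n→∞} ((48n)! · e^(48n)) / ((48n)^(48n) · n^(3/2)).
lim = 0

Stirling: (48n)! ~ sqrt(2π·48n) · (48n/e)^(48n). Hence
  (48n)! · e^(48n) / (48n)^(48n) ~ sqrt(2π·48n).
Dividing by n^(3/2): sqrt(2π·48n) / n^(3/2) = sqrt(2π·48) · n^((1−3)/2), so the expression behaves like sqrt(2π·48) · n^((1−3)/2) → 0.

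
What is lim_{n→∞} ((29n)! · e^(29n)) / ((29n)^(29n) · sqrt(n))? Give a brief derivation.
lim = sqrt(2π·29)

Stirling: (29n)! ~ sqrt(2π·29n) · (29n/e)^(29n). Hence
  (29n)! · e^(29n) / (29n)^(29n) ~ sqrt(2π·29n).
Dividing by sqrt(n): sqrt(2π·29n) / sqrt(n) = sqrt(2π·29) · n^((1−1)/2), so the limit is sqrt(2π·29).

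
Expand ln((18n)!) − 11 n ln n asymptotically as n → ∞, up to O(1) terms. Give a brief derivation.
ln((18n)!) − 11 n ln n = 7 n ln n + 18(ln 18 − 1) n + (1/2) ln(2π·18n) + O(1/n)

Stirling: ln((18n)!) = 18n ln(18n) − 18n + (1/2) ln(2π·18n) + O(1/n).
Expand 18n ln(18n) = 18n (ln n + ln 18) = 18n ln n + 18n ln 18.
Subtract 11n ln n: leading term is (18 − 11) n ln n = 7 n ln n. The next term is 18n ln 18 − 18n = 18(ln 18 − 1) n. Then the (1/2) ln(2π·18n) correction.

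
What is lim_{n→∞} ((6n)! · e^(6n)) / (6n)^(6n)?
lim = ∞

Stirling: (6n)! ~ sqrt(2π·6n) · (6n/e)^(6n). Hence
  (6n)! · e^(6n) / (6n)^(6n) ~ sqrt(2π·6n) = sqrt(2π·6) · sqrt(n) → ∞.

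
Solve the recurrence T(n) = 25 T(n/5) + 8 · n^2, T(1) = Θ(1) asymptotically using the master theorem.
T(n) = Θ(n^2 log n)

log_5 25 = 2, and f(n) = 8 · n^2 = Θ(n^(log_5 25)). This is Case 2 of the master theorem: T(n) = Θ(f(n) · log n) = Θ(n^2 log n).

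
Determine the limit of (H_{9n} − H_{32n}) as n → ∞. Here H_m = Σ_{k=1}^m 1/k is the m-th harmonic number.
lim = ln(9/32)

Euler-Maclaurin gives H_m = ln m + γ + 1/(2m) + O(1/m^2). The γ and O(1/m) terms cancel in the difference:
  H_{9n} − H_{32n} = ln(9n) − ln(32n) + O(1/n) = ln(9/32) + O(1/n).
Hence the limit is ln(9/32).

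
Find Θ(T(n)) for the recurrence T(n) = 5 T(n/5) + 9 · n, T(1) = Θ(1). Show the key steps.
T(n) = Θ(n log n)

log_5 5 = 1, and f(n) = 9 · n = Θ(n^(log_5 5)). This is Case 2 of the master theorem: T(n) = Θ(f(n) · log n) = Θ(n log n).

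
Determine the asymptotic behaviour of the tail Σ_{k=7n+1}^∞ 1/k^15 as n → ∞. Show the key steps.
Σ_{k>7n} 1/k^15 ~ 1/(14 · (7n)^14)

Compare to the integral: ∫_{7n}^∞ x^(−15) dx = [−x^(−14)/14]_{7n}^∞ = 1/((15−1)·(7n)^14). Euler-Maclaurin then gives
  Σ_{k>7n} 1/k^15 = ∫_{7n}^∞ dx/x^15 − 1/(2·(7n)^15) + O(1/(7n)^16).
(Equivalently this is ζ(15) − Σ_{k≤7n} 1/k^15.)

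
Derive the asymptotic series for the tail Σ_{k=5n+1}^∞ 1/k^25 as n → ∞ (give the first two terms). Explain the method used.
Σ_{k>5n} 1/k^25 = 1/(24 · (5n)^24) − 1/(2 · (5n)^25) + O(1/(5n)^26)

Compare to the integral: ∫_{5n}^∞ x^(−25) dx = [−x^(−24)/24]_{5n}^∞ = 1/((25−1)·(5n)^24). The Euler-Maclaurin correction adds −f(5n)/2 = −1/(2·(5n)^25). Euler-Maclaurin then gives
  Σ_{k>5n} 1/k^25 = ∫_{5n}^∞ dx/x^25 − 1/(2·(5n)^25) + O(1/(5n)^26).
(Equivalently this is ζ(25) − Σ_{k≤5n} 1/k^25.)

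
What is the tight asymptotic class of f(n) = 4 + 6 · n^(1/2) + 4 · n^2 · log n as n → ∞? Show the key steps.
f(n) ∈ Θ(n^2 · log n)

Compare the terms by growth order. For large n, n^a · (log n)^b dominates n^a' · (log n)^b' iff a > a', or (a = a' and b > b'). Ranking the 3 terms shows the dominant one is 4 · n^2 · log n. Hence f(n) ∈ Θ(n^2 · log n).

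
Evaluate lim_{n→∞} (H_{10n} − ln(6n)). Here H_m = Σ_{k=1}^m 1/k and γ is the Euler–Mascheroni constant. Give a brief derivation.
lim = ln(5/3) + γ

By Euler-Maclaurin, H_m = ln m + γ + O(1/m). So
  H_{10n} − ln(6n) = ln(10n) + γ − ln(6n) + O(1/n)
                       = ln(10/6) + γ + O(1/n).
Hence the limit is ln(10/6) + γ (= ln(5/3)).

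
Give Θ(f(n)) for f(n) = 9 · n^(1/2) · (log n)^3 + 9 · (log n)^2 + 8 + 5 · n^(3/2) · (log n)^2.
f(n) ∈ Θ(n^(3/2) · (log n)^2)

Compare the terms by growth order. For large n, n^a · (log n)^b dominates n^a' · (log n)^b' iff a > a', or (a = a' and b > b'). Ranking the 4 terms shows the dominant one is 5 · n^(3/2) · (log n)^2. Hence f(n) ∈ Θ(n^(3/2) · (log n)^2).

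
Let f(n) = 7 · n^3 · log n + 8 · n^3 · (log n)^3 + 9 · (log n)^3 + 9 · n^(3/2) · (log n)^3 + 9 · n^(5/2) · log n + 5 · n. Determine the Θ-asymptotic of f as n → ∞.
f(n) ∈ Θ(n^3 · (log n)^3)

Compare the terms by growth order. For large n, n^a · (log n)^b dominates n^a' · (log n)^b' iff a > a', or (a = a' and b > b'). Ranking the 6 terms shows the dominant one is 8 · n^3 · (log n)^3. Hence f(n) ∈ Θ(n^3 · (log n)^3).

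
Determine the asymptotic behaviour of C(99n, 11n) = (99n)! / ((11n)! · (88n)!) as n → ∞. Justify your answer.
C(99n, 11n) ~ (387420489/16777216)^(11n) · sqrt(9/(16π·11n))

Write N = 11n. Apply Stirling to each factorial:
  (9N)! ~ sqrt(2π·9N) · (9N/e)^(9N),
  N! ~ sqrt(2π N) · (N/e)^N,
  (8N)! ~ sqrt(2π·8N) · (8N/e)^(8N).
The exponential factors combine to (9N)^(9N) / (N^N · (8N)^(8N)) = 9^(9N)/8^(8N) = (9^9/8^8)^N = (387420489/16777216)^N.
The square-root prefactors combine to sqrt(2π·9N) / (sqrt(2π N)·sqrt(2π·8N)) = sqrt(9 / (2π·8·N)) = sqrt(9/(16π·11n)).
Substituting N = 11n: C(99n, 11n) ~ (387420489/16777216)^(11n) · sqrt(9/(16π·11n)).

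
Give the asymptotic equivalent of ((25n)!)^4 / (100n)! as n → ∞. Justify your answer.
((25n)!)^4/(100n)! ~ ((2π·25n)^(3/2) / 2) · 4^(−4·25n)  →  0

Write N = 25n. Stirling: N! ~ sqrt(2π N)(N/e)^N and (4N)! ~ sqrt(2π·4N)·(4N/e)^(4N).
  (N!)^4/(4N)! ~ (2π N)^(4/2) (N/e)^(4N) / [sqrt(2π·4N) (4N/e)^(4N)]
     = (2π N)^(4/2) / sqrt(2π·4N) · (N/(4N))^(4N)
     = (2π N)^((4−1)/2) / 2 · 4^(−4N).
Since 4^4 > 1, the factor 4^(−4N) decays exponentially, so the ratio → 0. Substituting N = 25n gives the stated form.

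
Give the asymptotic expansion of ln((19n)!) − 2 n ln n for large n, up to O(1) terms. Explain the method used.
ln((19n)!) − 2 n ln n = 17 n ln n + 19(ln 19 − 1) n + (1/2) ln(2π·19n) + O(1/n)

Stirling: ln((19n)!) = 19n ln(19n) − 19n + (1/2) ln(2π·19n) + O(1/n).
Expand 19n ln(19n) = 19n (ln n + ln 19) = 19n ln n + 19n ln 19.
Subtract 2n ln n: leading term is (19 − 2) n ln n = 17 n ln n. The next term is 19n ln 19 − 19n = 19(ln 19 − 1) n. Then the (1/2) ln(2π·19n) correction.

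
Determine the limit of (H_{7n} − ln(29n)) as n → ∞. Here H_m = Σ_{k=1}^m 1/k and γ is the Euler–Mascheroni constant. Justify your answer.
lim = ln(7/29) + γ

By Euler-Maclaurin, H_m = ln m + γ + O(1/m). So
  H_{7n} − ln(29n) = ln(7n) + γ − ln(29n) + O(1/n)
                       = ln(7/29) + γ + O(1/n).
Hence the limit is ln(7/29) + γ.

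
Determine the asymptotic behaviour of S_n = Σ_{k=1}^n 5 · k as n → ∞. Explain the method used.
S_n ~ 5 · n^2 / 2

By integral comparison (Euler-Maclaurin), Σ_{k=1}^n 5 · k = 5 · ∫_0^n x^1 dx + O(n) = 5 · n^2/2 + O(n). (Equivalently, Faulhaber's formula gives the same leading term.)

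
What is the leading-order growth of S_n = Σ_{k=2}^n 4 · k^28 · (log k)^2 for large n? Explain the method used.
S_n ~ 4 · n^29 · (log n)^2 / 29

By integral comparison, S_n = ∫_1^n 4 · x^28 · (log x)^2 dx + O(n^28 · (log n)^2). For the integral, the leading term of ∫_1^n x^28 (log x)^2 dx is n^29/29 · (log n)^2 (by repeated integration by parts; each step lowers the log-exponent and produces a relatively O(1/log n) correction). Hence S_n ~ 4 · n^29 · (log n)^2 / 29.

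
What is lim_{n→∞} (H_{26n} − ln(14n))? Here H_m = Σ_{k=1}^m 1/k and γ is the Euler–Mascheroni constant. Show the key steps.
lim = ln(13/7) + γ

By Euler-Maclaurin, H_m = ln m + γ + O(1/m). So
  H_{26n} − ln(14n) = ln(26n) + γ − ln(14n) + O(1/n)
                       = ln(26/14) + γ + O(1/n).
Hence the limit is ln(26/14) + γ (= ln(13/7)).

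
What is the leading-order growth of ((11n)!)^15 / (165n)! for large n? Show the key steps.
((11n)!)^15/(165n)! ~ ((2π·11n)^(14/2) / sqrt(15)) · 15^(−15·11n)  →  0

Write N = 11n. Stirling: N! ~ sqrt(2π N)(N/e)^N and (15N)! ~ sqrt(2π·15N)·(15N/e)^(15N).
  (N!)^15/(15N)! ~ (2π N)^(15/2) (N/e)^(15N) / [sqrt(2π·15N) (15N/e)^(15N)]
     = (2π N)^(15/2) / sqrt(2π·15N) · (N/(15N))^(15N)
     = (2π N)^((15−1)/2) / sqrt(15) · 15^(−15N).
Since 15^15 > 1, the factor 15^(−15N) decays exponentially, so the ratio → 0. Substituting N = 11n gives the stated form.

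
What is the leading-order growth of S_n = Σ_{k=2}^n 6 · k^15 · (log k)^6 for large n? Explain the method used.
S_n ~ 3 · n^16 · (log n)^6 / 8

By integral comparison, S_n = ∫_1^n 6 · x^15 · (log x)^6 dx + O(n^15 · (log n)^6). For the integral, the leading term of ∫_1^n x^15 (log x)^6 dx is n^16/16 · (log n)^6 (by repeated integration by parts; each step lowers the log-exponent and produces a relatively O(1/log n) correction). Hence S_n ~ 3 · n^16 · (log n)^6 / 8.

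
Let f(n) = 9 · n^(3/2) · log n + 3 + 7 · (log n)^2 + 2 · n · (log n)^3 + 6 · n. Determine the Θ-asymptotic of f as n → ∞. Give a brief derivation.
f(n) ∈ Θ(n^(3/2) · log n)

Compare the terms by growth order. For large n, n^a · (log n)^b dominates n^a' · (log n)^b' iff a > a', or (a = a' and b > b'). Ranking the 5 terms shows the dominant one is 9 · n^(3/2) · log n. Hence f(n) ∈ Θ(n^(3/2) · log n).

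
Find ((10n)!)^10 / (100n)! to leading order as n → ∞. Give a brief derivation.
((10n)!)^10/(100n)! ~ ((2π·10n)^(9/2) / sqrt(10)) · 10^(−10·10n)  →  0

Write N = 10n. Stirling: N! ~ sqrt(2π N)(N/e)^N and (10N)! ~ sqrt(2π·10N)·(10N/e)^(10N).
  (N!)^10/(10N)! ~ (2π N)^(10/2) (N/e)^(10N) / [sqrt(2π·10N) (10N/e)^(10N)]
     = (2π N)^(10/2) / sqrt(2π·10N) · (N/(10N))^(10N)
     = (2π N)^((10−1)/2) / sqrt(10) · 10^(−10N).
Since 10^10 > 1, the factor 10^(−10N) decays exponentially, so the ratio → 0. Substituting N = 10n gives the stated form.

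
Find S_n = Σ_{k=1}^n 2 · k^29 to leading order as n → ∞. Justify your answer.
S_n ~ n^30 / 15

By integral comparison (Euler-Maclaurin), Σ_{k=1}^n 2 · k^29 = 2 · ∫_0^n x^29 dx + O(n^29) = 2 · n^30/30 = n^30 / 15 + O(n^29). (Equivalently, Faulhaber's formula gives the same leading term.)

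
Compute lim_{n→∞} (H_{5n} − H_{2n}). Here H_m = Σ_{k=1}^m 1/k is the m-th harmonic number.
lim = ln(5/2)

Euler-Maclaurin gives H_m = ln m + γ + 1/(2m) + O(1/m^2). The γ and O(1/m) terms cancel in the difference:
  H_{5n} − H_{2n} = ln(5n) − ln(2n) + O(1/n) = ln(5/2) + O(1/n).
Hence the limit is ln(5/2).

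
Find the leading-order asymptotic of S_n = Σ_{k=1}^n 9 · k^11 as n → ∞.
S_n ~ 3 · n^12 / 4

By integral comparison (Euler-Maclaurin), Σ_{k=1}^n 9 · k^11 = 9 · ∫_0^n x^11 dx + O(n^11) = 9 · n^12/12 = 3 · n^12 / 4 + O(n^11). (Equivalently, Faulhaber's formula gives the same leading term.)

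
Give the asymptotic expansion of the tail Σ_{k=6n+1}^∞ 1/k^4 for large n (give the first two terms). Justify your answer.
Σ_{k>6n} 1/k^4 = 1/(3 · (6n)^3) − 1/(2 · (6n)^4) + O(1/(6n)^5)

Compare to the integral: ∫_{6n}^∞ x^(−4) dx = [−x^(−3)/3]_{6n}^∞ = 1/((4−1)·(6n)^3). The Euler-Maclaurin correction adds −f(6n)/2 = −1/(2·(6n)^4). Euler-Maclaurin then gives
  Σ_{k>6n} 1/k^4 = ∫_{6n}^∞ dx/x^4 − 1/(2·(6n)^4) + O(1/(6n)^5).
(Equivalently this is ζ(4) − Σ_{k≤6n} 1/k^4.)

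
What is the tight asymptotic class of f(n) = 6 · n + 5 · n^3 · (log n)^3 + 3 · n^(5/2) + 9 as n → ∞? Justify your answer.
f(n) ∈ Θ(n^3 · (log n)^3)

Compare the terms by growth order. For large n, n^a · (log n)^b dominates n^a' · (log n)^b' iff a > a', or (a = a' and b > b'). Ranking the 4 terms shows the dominant one is 5 · n^3 · (log n)^3. Hence f(n) ∈ Θ(n^3 · (log n)^3).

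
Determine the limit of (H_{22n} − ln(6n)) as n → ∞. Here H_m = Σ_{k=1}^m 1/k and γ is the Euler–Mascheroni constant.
lim = ln(11/3) + γ

By Euler-Maclaurin, H_m = ln m + γ + O(1/m). So
  H_{22n} − ln(6n) = ln(22n) + γ − ln(6n) + O(1/n)
                       = ln(22/6) + γ + O(1/n).
Hence the limit is ln(22/6) + γ (= ln(11/3)).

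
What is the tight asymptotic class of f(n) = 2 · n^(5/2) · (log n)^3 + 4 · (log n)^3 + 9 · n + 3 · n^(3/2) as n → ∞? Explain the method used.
f(n) ∈ Θ(n^(5/2) · (log n)^3)

Compare the terms by growth order. For large n, n^a · (log n)^b dominates n^a' · (log n)^b' iff a > a', or (a = a' and b > b'). Ranking the 4 terms shows the dominant one is 2 · n^(5/2) · (log n)^3. Hence f(n) ∈ Θ(n^(5/2) · (log n)^3).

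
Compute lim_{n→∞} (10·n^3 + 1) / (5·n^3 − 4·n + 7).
lim = 10/5 = 2

For large n the leading n^3 terms dominate both numerator and denominator. Dividing top and bottom by n^3, every other term tends to 0, leaving 10/5 = 2.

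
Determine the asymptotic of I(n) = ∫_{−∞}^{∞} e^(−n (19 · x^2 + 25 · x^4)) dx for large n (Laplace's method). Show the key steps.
I(n) ~ sqrt(π/(19n))

φ(x) = 19 · x^2 + 25 · x^4 has its unique global minimum at x* = 0 (since φ'(x) = 38x + 100x^3 = 0 only at x = 0 for real x with both coefficients positive, and φ → ∞ as |x| → ∞). At x* = 0, φ(0) = 0 and φ''(0) = 38. Laplace's method then gives
  I(n) ~ sqrt(2π / (n · φ''(0))) · e^(−n φ(0)) = sqrt(2π / (38n)) = sqrt(π/(19n)).
The 25 · x^4 term contributes only at subleading order (an O(1/n) relative correction).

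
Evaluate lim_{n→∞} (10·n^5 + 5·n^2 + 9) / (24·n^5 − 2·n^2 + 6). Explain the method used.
lim = 10/24 = 5/12

For large n the leading n^5 terms dominate both numerator and denominator. Dividing top and bottom by n^5, every other term tends to 0, leaving 10/24 = 5/12.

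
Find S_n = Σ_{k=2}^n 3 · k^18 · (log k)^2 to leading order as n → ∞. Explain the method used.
S_n ~ 3 · n^19 · (log n)^2 / 19

By integral comparison, S_n = ∫_1^n 3 · x^18 · (log x)^2 dx + O(n^18 · (log n)^2). For the integral, the leading term of ∫_1^n x^18 (log x)^2 dx is n^19/19 · (log n)^2 (by repeated integration by parts; each step lowers the log-exponent and produces a relatively O(1/log n) correction). Hence S_n ~ 3 · n^19 · (log n)^2 / 19.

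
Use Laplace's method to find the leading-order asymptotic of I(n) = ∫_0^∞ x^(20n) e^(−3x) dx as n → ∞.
I(n) ~ (sqrt(2π·20n) / 3) · (20n/(3e))^(20n)

Write the integrand as exp(20n ln x − 3x) and set f(x) = 20n ln x − 3x. Then f'(x) = 20n/x − 3 = 0 at x* = 20n/3, and f''(x*) = −20n/x*^2 = −3^2/(20n). Laplace's method (interior maximum) gives
  I(n) ~ e^(f(x*)) · sqrt(2π / |f''(x*)|)
        = exp(20n ln(20n/3) − 20n) · sqrt(2π · 20n / 3^2)
        = (20n/3)^(20n) e^(−20n) · sqrt(2π·20n) / 3
        = (sqrt(2π·20n) / 3) · (20n/(3e))^(20n).
This matches Γ(20n+1)/3^(20n+1) with Stirling applied to Γ.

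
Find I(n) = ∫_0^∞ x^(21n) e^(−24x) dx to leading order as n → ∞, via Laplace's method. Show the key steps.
I(n) ~ (sqrt(2π·21n) / 24) · (21n/(24e))^(21n)

Write the integrand as exp(21n ln x − 24x) and set f(x) = 21n ln x − 24x. Then f'(x) = 21n/x − 24 = 0 at x* = 21n/24, and f''(x*) = −21n/x*^2 = −24^2/(21n). Laplace's method (interior maximum) gives
  I(n) ~ e^(f(x*)) · sqrt(2π / |f''(x*)|)
        = exp(21n ln(21n/24) − 21n) · sqrt(2π · 21n / 24^2)
        = (21n/24)^(21n) e^(−21n) · sqrt(2π·21n) / 24
        = (sqrt(2π·21n) / 24) · (21n/(24e))^(21n).
This matches Γ(21n+1)/24^(21n+1) with Stirling applied to Γ.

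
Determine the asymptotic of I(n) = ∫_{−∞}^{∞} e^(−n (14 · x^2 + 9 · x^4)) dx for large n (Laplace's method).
I(n) ~ sqrt(π/(14n))

φ(x) = 14 · x^2 + 9 · x^4 has its unique global minimum at x* = 0 (since φ'(x) = 28x + 36x^3 = 0 only at x = 0 for real x with both coefficients positive, and φ → ∞ as |x| → ∞). At x* = 0, φ(0) = 0 and φ''(0) = 28. Laplace's method then gives
  I(n) ~ sqrt(2π / (n · φ''(0))) · e^(−n φ(0)) = sqrt(2π / (28n)) = sqrt(π/(14n)).
The 9 · x^4 term contributes only at subleading order (an O(1/n) relative correction).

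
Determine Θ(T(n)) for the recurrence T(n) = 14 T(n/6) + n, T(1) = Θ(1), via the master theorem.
T(n) = Θ(n^(log_6 14))

Master theorem: compare f(n) = n to n^(log_6 14) where log_6 14 ≈ 1.473. Since 1 < log_6 14, we have f(n) = O(n^(log_6 14 − ε)) for some ε > 0 — Case 1. Hence T(n) = Θ(n^(log_6 14)).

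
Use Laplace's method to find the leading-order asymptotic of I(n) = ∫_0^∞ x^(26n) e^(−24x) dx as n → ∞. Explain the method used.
I(n) ~ (sqrt(2π·26n) / 24) · (26n/(24e))^(26n)

Write the integrand as exp(26n ln x − 24x) and set f(x) = 26n ln x − 24x. Then f'(x) = 26n/x − 24 = 0 at x* = 26n/24, and f''(x*) = −26n/x*^2 = −24^2/(26n). Laplace's method (interior maximum) gives
  I(n) ~ e^(f(x*)) · sqrt(2π / |f''(x*)|)
        = exp(26n ln(26n/24) − 26n) · sqrt(2π · 26n / 24^2)
        = (26n/24)^(26n) e^(−26n) · sqrt(2π·26n) / 24
        = (sqrt(2π·26n) / 24) · (26n/(24e))^(26n).
This matches Γ(26n+1)/24^(26n+1) with Stirling applied to Γ.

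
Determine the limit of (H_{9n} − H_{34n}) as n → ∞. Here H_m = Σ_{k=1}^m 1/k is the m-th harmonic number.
lim = ln(9/34)

Euler-Maclaurin gives H_m = ln m + γ + 1/(2m) + O(1/m^2). The γ and O(1/m) terms cancel in the difference:
  H_{9n} − H_{34n} = ln(9n) − ln(34n) + O(1/n) = ln(9/34) + O(1/n).
Hence the limit is ln(9/34).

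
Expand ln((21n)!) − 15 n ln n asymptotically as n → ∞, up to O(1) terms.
ln((21n)!) − 15 n ln n = 6 n ln n + 21(ln 21 − 1) n + (1/2) ln(2π·21n) + O(1/n)

Stirling: ln((21n)!) = 21n ln(21n) − 21n + (1/2) ln(2π·21n) + O(1/n).
Expand 21n ln(21n) = 21n (ln n + ln 21) = 21n ln n + 21n ln 21.
Subtract 15n ln n: leading term is (21 − 15) n ln n = 6 n ln n. The next term is 21n ln 21 − 21n = 21(ln 21 − 1) n. Then the (1/2) ln(2π·21n) correction.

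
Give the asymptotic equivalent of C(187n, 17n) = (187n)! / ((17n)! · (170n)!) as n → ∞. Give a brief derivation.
C(187n, 17n) ~ (285311670611/10000000000)^(17n) · sqrt(11/(20π·17n))

Write N = 17n. Apply Stirling to each factorial:
  (11N)! ~ sqrt(2π·11N) · (11N/e)^(11N),
  N! ~ sqrt(2π N) · (N/e)^N,
  (10N)! ~ sqrt(2π·10N) · (10N/e)^(10N).
The exponential factors combine to (11N)^(11N) / (N^N · (10N)^(10N)) = 11^(11N)/10^(10N) = (11^11/10^10)^N = (285311670611/10000000000)^N.
The square-root prefactors combine to sqrt(2π·11N) / (sqrt(2π N)·sqrt(2π·10N)) = sqrt(11 / (2π·10·N)) = sqrt(11/(20π·17n)).
Substituting N = 17n: C(187n, 17n) ~ (285311670611/10000000000)^(17n) · sqrt(11/(20π·17n)).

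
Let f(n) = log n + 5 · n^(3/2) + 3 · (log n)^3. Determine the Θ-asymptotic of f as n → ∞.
f(n) ∈ Θ(n^(3/2))

Compare the terms by growth order. For large n, n^a · (log n)^b dominates n^a' · (log n)^b' iff a > a', or (a = a' and b > b'). Ranking the 3 terms shows the dominant one is 5 · n^(3/2). Hence f(n) ∈ Θ(n^(3/2)).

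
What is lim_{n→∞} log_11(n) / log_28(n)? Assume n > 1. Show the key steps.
lim = ln(28) / ln(11) = log_11(28)

Change of base: log_11(n) = ln n / ln 11 and log_28(n) = ln n / ln 28. The ratio is (ln n / ln 11) · (ln 28 / ln n) = ln 28 / ln 11, a constant independent of n. So the limit is ln 28 / ln 11 = log_11(28).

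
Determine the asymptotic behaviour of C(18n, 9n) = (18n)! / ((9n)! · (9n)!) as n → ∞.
C(18n, 9n) ~ (4)^(9n) · sqrt(1/(π·9n))

Write N = 9n. Apply Stirling to each factorial:
  (2N)! ~ sqrt(2π·2N) · (2N/e)^(2N),
  N! ~ sqrt(2π N) · (N/e)^N,
  (1N)! ~ sqrt(2π·1N) · (1N/e)^(1N).
The exponential factors combine to (2N)^(2N) / (N^N · (1N)^(1N)) = 2^(2N)/1^(1N) = (2^2/1^1)^N = (4)^N.
The square-root prefactors combine to sqrt(2π·2N) / (sqrt(2π N)·sqrt(2π·1N)) = sqrt(2 / (2π·1·N)) = sqrt(1/(π·9n)).
Substituting N = 9n: C(18n, 9n) ~ (4)^(9n) · sqrt(1/(π·9n)).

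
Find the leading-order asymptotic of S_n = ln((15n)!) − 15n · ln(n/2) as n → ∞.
S_n ~ 15n · (ln 30 − 1) + O(ln n)

Stirling: ln((15n)!) = 15n ln(15n) − 15n + O(ln n).
  S_n = 15n ln(15n) − 15n − 15n ln(n/2) + O(ln n)
      = 15n ln(15n) − 15n ln n + 15n ln 2 − 15n + O(ln n)
      = 15n ln 15 + 15n ln 2 − 15n + O(ln n)
      = 15n (ln 30 − 1) + O(ln n).
Numerically ln(30) − 1 ≈ 2.4012.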